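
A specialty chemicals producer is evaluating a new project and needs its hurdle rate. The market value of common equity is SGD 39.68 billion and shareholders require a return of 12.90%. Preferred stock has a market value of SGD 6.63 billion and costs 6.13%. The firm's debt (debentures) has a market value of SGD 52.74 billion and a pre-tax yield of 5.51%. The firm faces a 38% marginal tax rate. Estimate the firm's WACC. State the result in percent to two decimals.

Total capital V = 39.68 + 6.63 + 52.74 = 99.05.
Equity: weight = 39.68/99.05 = 0.4006; cost = 12.9%.
Preferred: weight = 6.63/99.05 = 0.0669; cost = 6.13%.
Debentures: weight = 52.74/99.05 = 0.5325; after-tax cost = 5.51% × (1 − 38%) = 3.4162%.
WACC = 0.4006 × 12.9000% + 0.0669 × 6.1300% + 0.5325 × 3.4162% = 7.3971%.

7.40%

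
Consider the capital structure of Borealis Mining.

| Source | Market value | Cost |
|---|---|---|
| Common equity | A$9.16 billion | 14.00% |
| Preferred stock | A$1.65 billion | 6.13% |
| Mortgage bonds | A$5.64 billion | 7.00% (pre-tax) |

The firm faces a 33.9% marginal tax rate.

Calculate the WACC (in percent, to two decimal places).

10.00%

Total capital V = 9.16 + 1.65 + 5.64 = 16.45.
Equity: weight = 9.16/16.45 = 0.5568; cost = 14%.
Preferred: weight = 1.65/16.45 = 0.1003; cost = 6.13%.
Mortgage bonds: weight = 5.64/16.45 = 0.3429; after-tax cost = 7% × (1 − 33.9%) = 4.6270%.
WACC = 0.5568 × 14.0000% + 0.1003 × 6.1300% + 0.3429 × 4.6270% = 9.9970%.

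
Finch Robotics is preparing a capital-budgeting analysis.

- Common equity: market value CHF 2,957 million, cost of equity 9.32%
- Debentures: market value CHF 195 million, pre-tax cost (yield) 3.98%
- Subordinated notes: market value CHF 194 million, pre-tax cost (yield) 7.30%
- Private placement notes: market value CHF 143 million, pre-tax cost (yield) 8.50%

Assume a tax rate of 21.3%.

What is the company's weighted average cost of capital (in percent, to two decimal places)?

Total capital V = 2957 + 195 + 194 + 143 = 3489.
Equity: weight = 2957/3489 = 0.8475; cost = 9.32%.
Debentures: weight = 195/3489 = 0.0559; after-tax cost = 3.98% × (1 − 21.3%) = 3.1323%.
Subordinated notes: weight = 194/3489 = 0.0556; after-tax cost = 7.3% × (1 − 21.3%) = 5.7451%.
Private placement notes: weight = 143/3489 = 0.0410; after-tax cost = 8.5% × (1 − 21.3%) = 6.6895%.
WACC = 0.8475 × 9.3200% + 0.0559 × 3.1323% + 0.0556 × 5.7451% + 0.0410 × 6.6895% = 8.6676%.

8.67%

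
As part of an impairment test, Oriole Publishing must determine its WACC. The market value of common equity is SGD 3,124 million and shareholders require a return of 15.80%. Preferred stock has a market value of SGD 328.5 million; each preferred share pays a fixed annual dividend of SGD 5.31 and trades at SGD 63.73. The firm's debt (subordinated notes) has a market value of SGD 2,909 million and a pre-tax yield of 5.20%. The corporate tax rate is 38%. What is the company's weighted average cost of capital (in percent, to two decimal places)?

9.66%

Cost of preferred: Rp = 5.31 / 63.73 = 8.3320%.
Total capital V = 3124 + 328.5 + 2909 = 6361.5.
Equity: weight = 3124/6361.5 = 0.4911; cost = 15.8%.
Preferred: weight = 328.5/6361.5 = 0.0516; cost = 8.332%.
Subordinated notes: weight = 2909/6361.5 = 0.4573; after-tax cost = 5.2% × (1 − 38%) = 3.2240%.
WACC = 0.4911 × 15.8000% + 0.0516 × 8.3320% + 0.4573 × 3.2240% = 9.6636%.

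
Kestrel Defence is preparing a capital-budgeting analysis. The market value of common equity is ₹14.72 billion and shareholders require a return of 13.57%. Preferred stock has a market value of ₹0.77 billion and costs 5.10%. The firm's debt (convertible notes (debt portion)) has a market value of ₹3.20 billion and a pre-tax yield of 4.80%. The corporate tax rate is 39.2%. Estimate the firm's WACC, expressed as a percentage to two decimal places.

11.40%

Total capital V = 14.72 + 0.77 + 3.2 = 18.69.
Equity: weight = 14.72/18.69 = 0.7876; cost = 13.57%.
Preferred: weight = 0.77/18.69 = 0.0412; cost = 5.1%.
Convertible notes (debt portion): weight = 3.2/18.69 = 0.1712; after-tax cost = 4.8% × (1 − 39.2%) = 2.9184%.
WACC = 0.7876 × 13.5700% + 0.0412 × 5.1000% + 0.1712 × 2.9184% = 11.3973%.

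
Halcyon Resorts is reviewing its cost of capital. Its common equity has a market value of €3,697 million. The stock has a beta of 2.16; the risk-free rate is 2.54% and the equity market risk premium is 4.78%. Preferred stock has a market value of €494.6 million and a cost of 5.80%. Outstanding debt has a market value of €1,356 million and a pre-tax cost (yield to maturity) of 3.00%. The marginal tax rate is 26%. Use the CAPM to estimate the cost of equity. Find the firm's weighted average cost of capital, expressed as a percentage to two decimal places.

Cost of equity via CAPM: Re = 2.54% + 2.16 × 4.78% = 12.8648%.
Total capital V = 3697 + 494.6 + 1356 = 5547.6.
Equity: weight = 3697/5547.6 = 0.6664; cost = 12.8648%.
Preferred: weight = 494.6/5547.6 = 0.0892; cost = 5.8%.
Debt: weight = 1356/5547.6 = 0.2444; after-tax cost = 3% × (1 − 26%) = 2.2200%.
WACC = 0.6664 × 12.8648% + 0.0892 × 5.8000% + 0.2444 × 2.2200% = 9.6330%.

9.63%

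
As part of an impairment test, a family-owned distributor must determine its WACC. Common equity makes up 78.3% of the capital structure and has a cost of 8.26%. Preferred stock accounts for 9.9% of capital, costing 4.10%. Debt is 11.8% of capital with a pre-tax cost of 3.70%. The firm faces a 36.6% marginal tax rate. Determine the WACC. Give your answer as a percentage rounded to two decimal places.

After-tax cost of debt = 3.7% × (1 − 36.6%) = 2.3458%.
WACC = 0.783 × 8.2600% + 0.099 × 4.1000% + 0.118 × 2.3458% = 7.1503%.

7.15%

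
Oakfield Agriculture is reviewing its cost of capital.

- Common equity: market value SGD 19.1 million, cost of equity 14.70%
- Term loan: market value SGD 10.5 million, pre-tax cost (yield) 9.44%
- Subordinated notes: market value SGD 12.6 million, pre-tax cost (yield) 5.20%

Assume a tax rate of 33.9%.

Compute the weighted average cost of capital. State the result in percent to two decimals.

Total capital V = 19.1 + 10.5 + 12.6 = 42.2.
Equity: weight = 19.1/42.2 = 0.4526; cost = 14.7%.
Term loan: weight = 10.5/42.2 = 0.2488; after-tax cost = 9.44% × (1 − 33.9%) = 6.2398%.
Subordinated notes: weight = 12.6/42.2 = 0.2986; after-tax cost = 5.2% × (1 − 33.9%) = 3.4372%.
WACC = 0.4526 × 14.7000% + 0.2488 × 6.2398% + 0.2986 × 3.4372% = 9.2322%.

9.23%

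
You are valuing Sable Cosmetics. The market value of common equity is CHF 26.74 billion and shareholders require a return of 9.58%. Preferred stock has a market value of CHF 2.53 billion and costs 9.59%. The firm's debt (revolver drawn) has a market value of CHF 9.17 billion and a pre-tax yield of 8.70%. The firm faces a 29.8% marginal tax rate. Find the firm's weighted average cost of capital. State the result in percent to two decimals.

8.75%

Total capital V = 26.74 + 2.53 + 9.17 = 38.44.
Equity: weight = 26.74/38.44 = 0.6956; cost = 9.58%.
Preferred: weight = 2.53/38.44 = 0.0658; cost = 9.59%.
Revolver drawn: weight = 9.17/38.44 = 0.2386; after-tax cost = 8.7% × (1 − 29.8%) = 6.1074%.
WACC = 0.6956 × 9.5800% + 0.0658 × 9.5900% + 0.2386 × 6.1074% = 8.7523%.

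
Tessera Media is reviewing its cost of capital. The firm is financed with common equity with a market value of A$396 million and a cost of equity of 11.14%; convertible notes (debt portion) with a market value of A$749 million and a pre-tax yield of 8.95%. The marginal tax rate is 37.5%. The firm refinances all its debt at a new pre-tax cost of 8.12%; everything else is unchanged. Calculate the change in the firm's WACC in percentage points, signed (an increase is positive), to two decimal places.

Current WACC:
Total capital V = 396 + 749 = 1145.
Equity: weight = 396/1145 = 0.3459; cost = 11.14%.
Convertible notes (debt portion): weight = 749/1145 = 0.6541; after-tax cost = 8.95% × (1 − 37.5%) = 5.5938%.
WACC = 0.3459 × 11.1400% + 0.6541 × 5.5938% = 7.5119%.
After the change:
Total capital V = 396 + 749 = 1145.
Equity: weight = 396/1145 = 0.3459; cost = 11.14%.
Convertible notes (debt portion): weight = 749/1145 = 0.6541; after-tax cost = 8.12% × (1 − 37.5%) = 5.0750%.
WACC = 0.3459 × 11.1400% + 0.6541 × 5.0750% = 7.1726%.
Change in WACC = 7.1726% − 7.5119% = -0.3393 pp.

-0.34 pp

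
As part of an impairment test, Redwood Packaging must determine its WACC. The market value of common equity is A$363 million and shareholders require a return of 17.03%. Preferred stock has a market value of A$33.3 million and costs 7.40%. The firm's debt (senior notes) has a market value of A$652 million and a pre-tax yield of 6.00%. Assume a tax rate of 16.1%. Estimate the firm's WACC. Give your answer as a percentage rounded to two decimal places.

9.26%

Total capital V = 363 + 33.3 + 652 = 1048.3.
Equity: weight = 363/1048.3 = 0.3463; cost = 17.03%.
Preferred: weight = 33.3/1048.3 = 0.0318; cost = 7.4%.
Senior notes: weight = 652/1048.3 = 0.6220; after-tax cost = 6% × (1 − 16.1%) = 5.0340%.
WACC = 0.3463 × 17.0300% + 0.0318 × 7.4000% + 0.6220 × 5.0340% = 9.2631%.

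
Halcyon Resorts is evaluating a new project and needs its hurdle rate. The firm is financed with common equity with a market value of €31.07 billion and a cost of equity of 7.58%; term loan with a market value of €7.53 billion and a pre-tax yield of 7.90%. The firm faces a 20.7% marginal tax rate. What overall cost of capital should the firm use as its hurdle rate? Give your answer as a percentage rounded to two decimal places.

7.32%

Total capital V = 31.07 + 7.53 = 38.6.
Equity: weight = 31.07/38.6 = 0.8049; cost = 7.58%.
Term loan: weight = 7.53/38.6 = 0.1951; after-tax cost = 7.9% × (1 − 20.7%) = 6.2647%.
WACC = 0.8049 × 7.5800% + 0.1951 × 6.2647% = 7.3234%.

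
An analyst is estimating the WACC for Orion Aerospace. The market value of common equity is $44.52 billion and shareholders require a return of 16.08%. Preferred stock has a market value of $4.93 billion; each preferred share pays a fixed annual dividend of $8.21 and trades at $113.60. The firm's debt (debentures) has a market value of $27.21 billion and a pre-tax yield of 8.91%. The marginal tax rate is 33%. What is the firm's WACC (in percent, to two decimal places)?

11.92%

Cost of preferred: Rp = 8.21 / 113.6 = 7.2271%.
Total capital V = 44.52 + 4.93 + 27.21 = 76.66.
Equity: weight = 44.52/76.66 = 0.5807; cost = 16.08%.
Preferred: weight = 4.93/76.66 = 0.0643; cost = 7.2271%.
Debentures: weight = 27.21/76.66 = 0.3549; after-tax cost = 8.91% × (1 − 33%) = 5.9697%.
WACC = 0.5807 × 16.0800% + 0.0643 × 7.2271% + 0.3549 × 5.9697% = 11.9221%.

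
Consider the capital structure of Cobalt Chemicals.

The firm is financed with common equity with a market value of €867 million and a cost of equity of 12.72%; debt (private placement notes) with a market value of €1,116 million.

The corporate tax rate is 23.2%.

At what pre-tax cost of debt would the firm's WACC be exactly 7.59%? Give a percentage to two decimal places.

4.69%

Total capital V = 867 + 1116 = 1983.
Equity weight = 867/1983 = 0.4372.
Private placement notes weight = 1116/1983 = 0.5628.
Equity contribution = 0.4372 × 12.72% = 5.5614%.
Remaining for debt = 7.59% − 5.5614% = 2.0286%.
Rd × (1 − 23.2%) × 0.5628 = 2.0286%  ⇒  Rd = 4.6935%.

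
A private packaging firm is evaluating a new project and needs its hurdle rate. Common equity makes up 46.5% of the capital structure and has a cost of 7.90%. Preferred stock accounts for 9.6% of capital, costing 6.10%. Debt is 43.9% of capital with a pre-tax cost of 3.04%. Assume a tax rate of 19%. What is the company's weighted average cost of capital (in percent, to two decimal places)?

After-tax cost of debt = 3.04% × (1 − 19%) = 2.4624%.
WACC = 0.465 × 7.9000% + 0.096 × 6.1000% + 0.439 × 2.4624% = 5.3401%.

5.34%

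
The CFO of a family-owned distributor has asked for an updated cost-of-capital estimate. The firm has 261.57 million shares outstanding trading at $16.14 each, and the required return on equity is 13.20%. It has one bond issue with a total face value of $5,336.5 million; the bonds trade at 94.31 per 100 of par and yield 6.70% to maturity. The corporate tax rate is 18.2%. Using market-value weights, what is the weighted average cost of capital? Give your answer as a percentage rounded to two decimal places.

Market value of equity E = 16.14 × 261.57m = 4221.7398m. Market value of debt D = 5336.5m × 94.31/100 = 5032.85315m.
Total capital V = 4221.7398 + 5032.85315 = 9254.59295.
Equity: weight = 4221.7398/9254.59295 = 0.4562; cost = 13.2%.
Bonds outstanding: weight = 5032.85315/9254.59295 = 0.5438; after-tax cost = 6.7% × (1 − 18.2%) = 5.4806%.
WACC = 0.4562 × 13.2000% + 0.5438 × 5.4806% = 9.0020%.

9.00%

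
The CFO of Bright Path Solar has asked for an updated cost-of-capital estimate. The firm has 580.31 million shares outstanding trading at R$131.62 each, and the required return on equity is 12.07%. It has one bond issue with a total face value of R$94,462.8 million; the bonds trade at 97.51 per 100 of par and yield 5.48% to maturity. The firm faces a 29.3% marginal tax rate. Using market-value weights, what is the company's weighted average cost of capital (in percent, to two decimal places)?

7.59%

Market value of equity E = 131.62 × 580.31m = 76380.4022m. Market value of debt D = 94462.8m × 97.51/100 = 92110.67628m.
Total capital V = 76380.4022 + 92110.67628 = 168491.07848.
Equity: weight = 76380.4022/168491.07848 = 0.4533; cost = 12.07%.
Bonds outstanding: weight = 92110.67628/168491.07848 = 0.5467; after-tax cost = 5.48% × (1 − 29.3%) = 3.8744%.
WACC = 0.4533 × 12.0700% + 0.5467 × 3.8744% = 7.5896%.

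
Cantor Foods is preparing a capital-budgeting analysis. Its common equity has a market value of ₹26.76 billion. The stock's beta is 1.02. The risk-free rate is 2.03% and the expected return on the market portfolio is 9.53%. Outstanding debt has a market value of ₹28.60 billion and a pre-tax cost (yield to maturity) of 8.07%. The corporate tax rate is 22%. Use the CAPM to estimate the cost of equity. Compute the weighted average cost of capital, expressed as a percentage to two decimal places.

Market risk premium = 9.53% − 2.03% = 7.5%.
Cost of equity via CAPM: Re = 2.03% + 1.02 × 7.5% = 9.6800%.
Total capital V = 26.76 + 28.6 = 55.36.
Equity: weight = 26.76/55.36 = 0.4834; cost = 9.68%.
Debt: weight = 28.6/55.36 = 0.5166; after-tax cost = 8.07% × (1 − 22%) = 6.2946%.
WACC = 0.4834 × 9.6800% + 0.5166 × 6.2946% = 7.9310%.

7.93%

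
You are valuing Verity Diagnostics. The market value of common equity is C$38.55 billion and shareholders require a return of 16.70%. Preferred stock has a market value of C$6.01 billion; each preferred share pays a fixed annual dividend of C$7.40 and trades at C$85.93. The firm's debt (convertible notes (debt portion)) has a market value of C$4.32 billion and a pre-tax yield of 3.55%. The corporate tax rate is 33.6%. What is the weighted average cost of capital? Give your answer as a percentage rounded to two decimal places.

Cost of preferred: Rp = 7.4 / 85.93 = 8.6117%.
Total capital V = 38.55 + 6.01 + 4.32 = 48.88.
Equity: weight = 38.55/48.88 = 0.7887; cost = 16.7%.
Preferred: weight = 6.01/48.88 = 0.1230; cost = 8.6117%.
Convertible notes (debt portion): weight = 4.32/48.88 = 0.0884; after-tax cost = 3.55% × (1 − 33.6%) = 2.3572%.
WACC = 0.7887 × 16.7000% + 0.1230 × 8.6117% + 0.0884 × 2.3572% = 14.4379%.

14.44%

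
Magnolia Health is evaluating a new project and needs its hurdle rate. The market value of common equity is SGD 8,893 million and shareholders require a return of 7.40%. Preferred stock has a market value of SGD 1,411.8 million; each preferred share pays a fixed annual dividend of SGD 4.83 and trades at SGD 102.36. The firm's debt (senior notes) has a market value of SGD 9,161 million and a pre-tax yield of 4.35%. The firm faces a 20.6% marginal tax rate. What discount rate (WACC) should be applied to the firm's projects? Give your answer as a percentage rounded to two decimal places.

5.35%

Cost of preferred: Rp = 4.83 / 102.36 = 4.7186%.
Total capital V = 8893 + 1411.8 + 9161 = 19465.8.
Equity: weight = 8893/19465.8 = 0.4569; cost = 7.4%.
Preferred: weight = 1411.8/19465.8 = 0.0725; cost = 4.7186%.
Senior notes: weight = 9161/19465.8 = 0.4706; after-tax cost = 4.35% × (1 − 20.6%) = 3.4539%.
WACC = 0.4569 × 7.4000% + 0.0725 × 4.7186% + 0.4706 × 3.4539% = 5.3484%.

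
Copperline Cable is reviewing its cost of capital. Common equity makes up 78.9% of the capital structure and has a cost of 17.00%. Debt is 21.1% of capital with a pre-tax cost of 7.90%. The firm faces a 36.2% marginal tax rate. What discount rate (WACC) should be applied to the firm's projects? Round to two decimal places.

After-tax cost of debt = 7.9% × (1 − 36.2%) = 5.0402%.
WACC = 0.789 × 17.0000% + 0.211 × 5.0402% = 14.4765%.

14.48%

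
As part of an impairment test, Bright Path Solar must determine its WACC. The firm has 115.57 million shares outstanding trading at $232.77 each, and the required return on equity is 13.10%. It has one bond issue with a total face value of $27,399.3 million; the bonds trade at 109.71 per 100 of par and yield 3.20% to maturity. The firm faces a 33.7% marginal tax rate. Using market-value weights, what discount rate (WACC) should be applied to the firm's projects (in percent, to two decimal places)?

Market value of equity E = 232.77 × 115.57m = 26901.2289m. Market value of debt D = 27399.3m × 109.71/100 = 30059.77203m.
Total capital V = 26901.2289 + 30059.77203 = 56961.00093.
Equity: weight = 26901.2289/56961.00093 = 0.4723; cost = 13.1%.
Bonds outstanding: weight = 30059.77203/56961.00093 = 0.5277; after-tax cost = 3.2% × (1 − 33.7%) = 2.1216%.
WACC = 0.4723 × 13.1000% + 0.5277 × 2.1216% = 7.3064%.

7.31%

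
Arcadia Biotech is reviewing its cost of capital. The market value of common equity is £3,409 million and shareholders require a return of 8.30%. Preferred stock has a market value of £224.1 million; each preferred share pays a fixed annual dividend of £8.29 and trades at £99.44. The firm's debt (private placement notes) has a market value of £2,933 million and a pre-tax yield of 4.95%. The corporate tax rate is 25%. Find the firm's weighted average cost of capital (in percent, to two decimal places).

6.25%

Cost of preferred: Rp = 8.29 / 99.44 = 8.3367%.
Total capital V = 3409 + 224.1 + 2933 = 6566.1.
Equity: weight = 3409/6566.1 = 0.5192; cost = 8.3%.
Preferred: weight = 224.1/6566.1 = 0.0341; cost = 8.3367%.
Private placement notes: weight = 2933/6566.1 = 0.4467; after-tax cost = 4.95% × (1 − 25%) = 3.7125%.
WACC = 0.5192 × 8.3000% + 0.0341 × 8.3367% + 0.4467 × 3.7125% = 6.2521%.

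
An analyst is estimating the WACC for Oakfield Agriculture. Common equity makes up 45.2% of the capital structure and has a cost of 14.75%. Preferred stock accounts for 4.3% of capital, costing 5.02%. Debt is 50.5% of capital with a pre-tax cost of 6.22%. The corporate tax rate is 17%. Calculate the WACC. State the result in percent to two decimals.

After-tax cost of debt = 6.22% × (1 − 17%) = 5.1626%.
WACC = 0.452 × 14.7500% + 0.043 × 5.0200% + 0.505 × 5.1626% = 9.4900%.

9.49%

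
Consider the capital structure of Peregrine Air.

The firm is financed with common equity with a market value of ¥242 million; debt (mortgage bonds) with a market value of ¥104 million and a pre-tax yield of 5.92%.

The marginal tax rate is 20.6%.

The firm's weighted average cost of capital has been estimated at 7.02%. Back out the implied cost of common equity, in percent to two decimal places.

Total capital V = 242 + 104 = 346.
Equity weight = 242/346 = 0.6994.
Mortgage bonds weight = 104/346 = 0.3006.
Debt contribution = 0.3006 × 5.92% × (1 − 20.6%) = 1.4129%.
Required equity contribution = 7.02% − 1.4129% = 5.6071%.
Re = 5.6071% / 0.6994 = 8.0168%.

8.02%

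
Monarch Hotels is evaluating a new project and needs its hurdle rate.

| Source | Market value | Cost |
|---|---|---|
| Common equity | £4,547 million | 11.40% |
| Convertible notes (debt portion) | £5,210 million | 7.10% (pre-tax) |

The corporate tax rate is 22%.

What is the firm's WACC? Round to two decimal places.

8.27%

Total capital V = 4547 + 5210 = 9757.
Equity: weight = 4547/9757 = 0.4660; cost = 11.4%.
Convertible notes (debt portion): weight = 5210/9757 = 0.5340; after-tax cost = 7.1% × (1 − 22%) = 5.5380%.
WACC = 0.4660 × 11.4000% + 0.5340 × 5.5380% = 8.2698%.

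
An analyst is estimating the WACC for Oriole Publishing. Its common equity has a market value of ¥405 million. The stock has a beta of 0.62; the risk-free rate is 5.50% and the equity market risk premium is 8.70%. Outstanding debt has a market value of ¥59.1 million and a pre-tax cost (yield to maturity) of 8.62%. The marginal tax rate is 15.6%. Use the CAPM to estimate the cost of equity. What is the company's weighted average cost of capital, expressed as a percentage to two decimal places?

Cost of equity via CAPM: Re = 5.5% + 0.62 × 8.7% = 10.8940%.
Total capital V = 405 + 59.1 = 464.1.
Equity: weight = 405/464.1 = 0.8727; cost = 10.894%.
Debt: weight = 59.1/464.1 = 0.1273; after-tax cost = 8.62% × (1 − 15.6%) = 7.2753%.
WACC = 0.8727 × 10.8940% + 0.1273 × 7.2753% = 10.4332%.

10.43%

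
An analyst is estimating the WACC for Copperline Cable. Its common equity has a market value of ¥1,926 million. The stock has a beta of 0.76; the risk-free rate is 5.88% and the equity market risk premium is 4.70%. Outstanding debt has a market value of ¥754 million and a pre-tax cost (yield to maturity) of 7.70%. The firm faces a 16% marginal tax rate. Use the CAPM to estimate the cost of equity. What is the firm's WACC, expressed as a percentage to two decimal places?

Cost of equity via CAPM: Re = 5.88% + 0.76 × 4.7% = 9.4520%.
Total capital V = 1926 + 754 = 2680.
Equity: weight = 1926/2680 = 0.7187; cost = 9.452%.
Debt: weight = 754/2680 = 0.2813; after-tax cost = 7.7% × (1 − 16%) = 6.4680%.
WACC = 0.7187 × 9.4520% + 0.2813 × 6.4680% = 8.6125%.

8.61%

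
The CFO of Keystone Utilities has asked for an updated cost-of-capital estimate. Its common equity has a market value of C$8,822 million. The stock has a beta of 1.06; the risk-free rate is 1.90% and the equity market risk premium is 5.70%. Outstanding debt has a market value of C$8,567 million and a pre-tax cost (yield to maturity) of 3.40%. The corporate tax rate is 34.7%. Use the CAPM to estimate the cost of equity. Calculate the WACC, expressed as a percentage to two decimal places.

Cost of equity via CAPM: Re = 1.9% + 1.06 × 5.7% = 7.9420%.
Total capital V = 8822 + 8567 = 17389.
Equity: weight = 8822/17389 = 0.5073; cost = 7.942%.
Debt: weight = 8567/17389 = 0.4927; after-tax cost = 3.4% × (1 − 34.7%) = 2.2202%.
WACC = 0.5073 × 7.9420% + 0.4927 × 2.2202% = 5.1231%.

5.12%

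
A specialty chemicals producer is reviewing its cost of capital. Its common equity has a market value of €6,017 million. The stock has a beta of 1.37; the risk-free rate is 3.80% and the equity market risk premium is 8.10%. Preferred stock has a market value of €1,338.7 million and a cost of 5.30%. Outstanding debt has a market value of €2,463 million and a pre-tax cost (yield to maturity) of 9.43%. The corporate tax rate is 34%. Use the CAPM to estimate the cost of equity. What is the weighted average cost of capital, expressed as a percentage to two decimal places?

Cost of equity via CAPM: Re = 3.8% + 1.37 × 8.1% = 14.8970%.
Total capital V = 6017 + 1338.7 + 2463 = 9818.7.
Equity: weight = 6017/9818.7 = 0.6128; cost = 14.897%.
Preferred: weight = 1338.7/9818.7 = 0.1363; cost = 5.3%.
Debt: weight = 2463/9818.7 = 0.2508; after-tax cost = 9.43% × (1 − 34%) = 6.2238%.
WACC = 0.6128 × 14.8970% + 0.1363 × 5.3000% + 0.2508 × 6.2238% = 11.4129%.

11.41%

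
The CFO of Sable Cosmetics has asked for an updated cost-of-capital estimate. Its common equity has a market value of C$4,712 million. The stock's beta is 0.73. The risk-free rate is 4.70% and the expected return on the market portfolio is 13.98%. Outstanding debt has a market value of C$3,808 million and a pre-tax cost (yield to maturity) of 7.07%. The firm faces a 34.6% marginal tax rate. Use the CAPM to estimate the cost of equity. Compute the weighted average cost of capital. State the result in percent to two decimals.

Market risk premium = 13.98% − 4.7% = 9.28%.
Cost of equity via CAPM: Re = 4.7% + 0.73 × 9.28% = 11.4744%.
Total capital V = 4712 + 3808 = 8520.
Equity: weight = 4712/8520 = 0.5531; cost = 11.4744%.
Debt: weight = 3808/8520 = 0.4469; after-tax cost = 7.07% × (1 − 34.6%) = 4.6238%.
WACC = 0.5531 × 11.4744% + 0.4469 × 4.6238% = 8.4125%.

8.41%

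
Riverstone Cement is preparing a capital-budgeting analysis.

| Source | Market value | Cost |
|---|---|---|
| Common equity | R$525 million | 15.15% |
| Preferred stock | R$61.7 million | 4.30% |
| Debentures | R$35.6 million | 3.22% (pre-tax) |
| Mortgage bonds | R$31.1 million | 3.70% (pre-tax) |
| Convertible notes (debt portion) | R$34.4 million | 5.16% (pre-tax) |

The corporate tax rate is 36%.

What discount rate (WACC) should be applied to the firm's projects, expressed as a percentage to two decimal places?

12.33%

Total capital V = 525 + 61.7 + 35.6 + 31.1 + 34.4 = 687.8.
Equity: weight = 525/687.8 = 0.7633; cost = 15.15%.
Preferred: weight = 61.7/687.8 = 0.0897; cost = 4.3%.
Debentures: weight = 35.6/687.8 = 0.0518; after-tax cost = 3.22% × (1 − 36%) = 2.0608%.
Mortgage bonds: weight = 31.1/687.8 = 0.0452; after-tax cost = 3.7% × (1 − 36%) = 2.3680%.
Convertible notes (debt portion): weight = 34.4/687.8 = 0.0500; after-tax cost = 5.16% × (1 − 36%) = 3.3024%.
WACC = 0.7633 × 15.1500% + 0.0897 × 4.3000% + 0.0518 × 2.0608% + 0.0452 × 2.3680% + 0.0500 × 3.3024% = 12.3287%.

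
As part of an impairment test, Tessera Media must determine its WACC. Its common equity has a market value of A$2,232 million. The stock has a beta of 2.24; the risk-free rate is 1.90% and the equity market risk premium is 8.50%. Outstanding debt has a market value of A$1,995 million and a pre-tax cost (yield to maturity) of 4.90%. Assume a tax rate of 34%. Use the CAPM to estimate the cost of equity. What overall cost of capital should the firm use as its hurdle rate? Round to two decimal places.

12.58%

Cost of equity via CAPM: Re = 1.9% + 2.24 × 8.5% = 20.9400%.
Total capital V = 2232 + 1995 = 4227.
Equity: weight = 2232/4227 = 0.5280; cost = 20.94%.
Debt: weight = 1995/4227 = 0.4720; after-tax cost = 4.9% × (1 − 34%) = 3.2340%.
WACC = 0.5280 × 20.9400% + 0.4720 × 3.2340% = 12.5834%.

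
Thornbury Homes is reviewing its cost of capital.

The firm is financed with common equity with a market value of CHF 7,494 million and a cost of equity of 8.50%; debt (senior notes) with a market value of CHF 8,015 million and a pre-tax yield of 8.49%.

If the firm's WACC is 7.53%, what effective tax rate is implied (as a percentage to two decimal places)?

Total capital V = 7494 + 8015 = 15509.
Equity weight = 7494/15509 = 0.4832.
Senior notes weight = 8015/15509 = 0.5168.
Equity contribution = 0.4832 × 8.5% = 4.1072%.
Debt contribution must be 7.53% − 4.1072% = 3.4228%.
0.5168 × 8.49% × (1 − T) = 3.4228%  ⇒  (1 − T) = 0.7801.
T = 21.9900%.

21.99%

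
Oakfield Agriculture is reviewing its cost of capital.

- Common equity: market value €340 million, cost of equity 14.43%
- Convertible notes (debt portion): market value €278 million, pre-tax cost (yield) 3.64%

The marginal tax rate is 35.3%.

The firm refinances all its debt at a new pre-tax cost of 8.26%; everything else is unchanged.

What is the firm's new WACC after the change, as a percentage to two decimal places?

After the change:
Total capital V = 340 + 278 = 618.
Equity: weight = 340/618 = 0.5502; cost = 14.43%.
Convertible notes (debt portion): weight = 278/618 = 0.4498; after-tax cost = 8.26% × (1 − 35.3%) = 5.3442%.
WACC = 0.5502 × 14.4300% + 0.4498 × 5.3442% = 10.3429%.

10.34%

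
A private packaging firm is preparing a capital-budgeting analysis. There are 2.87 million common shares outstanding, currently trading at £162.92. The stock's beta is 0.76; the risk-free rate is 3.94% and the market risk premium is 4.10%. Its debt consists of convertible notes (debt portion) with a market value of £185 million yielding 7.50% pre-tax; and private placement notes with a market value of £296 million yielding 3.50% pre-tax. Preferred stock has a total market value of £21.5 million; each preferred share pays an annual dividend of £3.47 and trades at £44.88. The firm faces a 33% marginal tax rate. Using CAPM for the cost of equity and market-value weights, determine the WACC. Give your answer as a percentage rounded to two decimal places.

5.25%

Cost of equity via CAPM: Re = 3.94% + 0.76 × 4.1% = 7.0560%.
Cost of preferred: Rp = 3.47 / 44.88 = 7.7317%.
Market value of equity E = 162.92 × 2.87m = 467.5804m.
Total capital V = 467.5804 + 21.5 + 185 + 296 = 970.0804.
Equity: weight = 467.5804/970.0804 = 0.4820; cost = 7.056%.
Preferred: weight = 21.5/970.0804 = 0.0222; cost = 7.7317%.
Convertible notes (debt portion): weight = 185/970.0804 = 0.1907; after-tax cost = 7.5% × (1 − 33%) = 5.0250%.
Private placement notes: weight = 296/970.0804 = 0.3051; after-tax cost = 3.5% × (1 − 33%) = 2.3450%.
WACC = 0.4820 × 7.0560% + 0.0222 × 7.7317% + 0.1907 × 5.0250% + 0.3051 × 2.3450% = 5.2462%.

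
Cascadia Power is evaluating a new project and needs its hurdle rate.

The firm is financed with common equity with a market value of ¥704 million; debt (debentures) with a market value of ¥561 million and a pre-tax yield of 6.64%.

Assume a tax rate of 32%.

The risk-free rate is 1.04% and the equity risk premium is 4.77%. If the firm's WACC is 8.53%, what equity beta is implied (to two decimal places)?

2.24

Total capital V = 704 + 561 = 1265.
Equity weight = 704/1265 = 0.5565.
Debentures weight = 561/1265 = 0.4435.
Debt contribution = 0.4435 × 6.64% × (1 − 32%) = 2.0024%.
Required equity contribution = 8.53% − 2.0024% = 6.5276%  ⇒  Re = 11.7293%.
CAPM: 11.7293% = 1.04% + β × 4.77%  ⇒  β = 2.2409.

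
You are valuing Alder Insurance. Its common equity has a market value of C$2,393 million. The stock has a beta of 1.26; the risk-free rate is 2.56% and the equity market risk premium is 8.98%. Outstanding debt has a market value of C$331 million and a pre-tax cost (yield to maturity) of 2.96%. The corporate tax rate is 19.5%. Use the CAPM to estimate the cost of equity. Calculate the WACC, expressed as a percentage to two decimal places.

Cost of equity via CAPM: Re = 2.56% + 1.26 × 8.98% = 13.8748%.
Total capital V = 2393 + 331 = 2724.
Equity: weight = 2393/2724 = 0.8785; cost = 13.8748%.
Debt: weight = 331/2724 = 0.1215; after-tax cost = 2.96% × (1 − 19.5%) = 2.3828%.
WACC = 0.8785 × 13.8748% + 0.1215 × 2.3828% = 12.4784%.

12.48%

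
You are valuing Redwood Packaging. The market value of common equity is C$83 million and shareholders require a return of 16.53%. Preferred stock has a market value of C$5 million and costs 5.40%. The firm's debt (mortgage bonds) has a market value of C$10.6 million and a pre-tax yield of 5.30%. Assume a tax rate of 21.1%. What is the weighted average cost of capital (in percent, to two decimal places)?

Total capital V = 83 + 5 + 10.6 = 98.6.
Equity: weight = 83/98.6 = 0.8418; cost = 16.53%.
Preferred: weight = 5/98.6 = 0.0507; cost = 5.4%.
Mortgage bonds: weight = 10.6/98.6 = 0.1075; after-tax cost = 5.3% × (1 − 21.1%) = 4.1817%.
WACC = 0.8418 × 16.5300% + 0.0507 × 5.4000% + 0.1075 × 4.1817% = 14.6381%.

14.64%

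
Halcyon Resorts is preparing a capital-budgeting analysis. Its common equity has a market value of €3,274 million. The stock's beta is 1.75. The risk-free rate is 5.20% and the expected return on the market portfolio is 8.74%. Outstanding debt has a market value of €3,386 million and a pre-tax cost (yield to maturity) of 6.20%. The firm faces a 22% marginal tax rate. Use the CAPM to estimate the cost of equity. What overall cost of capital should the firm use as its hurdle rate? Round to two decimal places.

8.06%

Market risk premium = 8.74% − 5.2% = 3.54%.
Cost of equity via CAPM: Re = 5.2% + 1.75 × 3.54% = 11.3950%.
Total capital V = 3274 + 3386 = 6660.
Equity: weight = 3274/6660 = 0.4916; cost = 11.395%.
Debt: weight = 3386/6660 = 0.5084; after-tax cost = 6.2% × (1 − 22%) = 4.8360%.
WACC = 0.4916 × 11.3950% + 0.5084 × 4.8360% = 8.0603%.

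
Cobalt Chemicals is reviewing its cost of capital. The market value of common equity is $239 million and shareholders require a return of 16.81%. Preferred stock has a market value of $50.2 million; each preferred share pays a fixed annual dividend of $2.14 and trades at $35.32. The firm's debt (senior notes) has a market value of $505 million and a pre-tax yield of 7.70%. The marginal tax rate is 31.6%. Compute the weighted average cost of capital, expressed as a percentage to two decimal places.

Cost of preferred: Rp = 2.14 / 35.32 = 6.0589%.
Total capital V = 239 + 50.2 + 505 = 794.2.
Equity: weight = 239/794.2 = 0.3009; cost = 16.81%.
Preferred: weight = 50.2/794.2 = 0.0632; cost = 6.0589%.
Senior notes: weight = 505/794.2 = 0.6359; after-tax cost = 7.7% × (1 − 31.6%) = 5.2668%.
WACC = 0.3009 × 16.8100% + 0.0632 × 6.0589% + 0.6359 × 5.2668% = 8.7906%.

8.79%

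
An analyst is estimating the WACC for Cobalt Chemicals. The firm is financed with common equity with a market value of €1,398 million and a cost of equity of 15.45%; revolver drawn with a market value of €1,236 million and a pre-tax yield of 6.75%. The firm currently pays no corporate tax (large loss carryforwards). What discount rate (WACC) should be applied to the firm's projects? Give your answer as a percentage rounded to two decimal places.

Total capital V = 1398 + 1236 = 2634.
Equity: weight = 1398/2634 = 0.5308; cost = 15.45%.
Revolver drawn: weight = 1236/2634 = 0.4692; after-tax cost = 6.75% × (1 − 0%) = 6.7500%.
WACC = 0.5308 × 15.4500% + 0.4692 × 6.7500% = 11.3675%.

11.37%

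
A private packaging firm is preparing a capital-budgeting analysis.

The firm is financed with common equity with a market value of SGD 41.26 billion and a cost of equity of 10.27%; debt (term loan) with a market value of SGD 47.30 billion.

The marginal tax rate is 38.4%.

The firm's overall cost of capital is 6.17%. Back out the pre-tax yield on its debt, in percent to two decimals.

Total capital V = 41.26 + 47.3 = 88.56.
Equity weight = 41.26/88.56 = 0.4659.
Term loan weight = 47.3/88.56 = 0.5341.
Equity contribution = 0.4659 × 10.27% = 4.7848%.
Remaining for debt = 6.17% − 4.7848% = 1.3852%.
Rd × (1 − 38.4%) × 0.5341 = 1.3852%  ⇒  Rd = 4.2103%.

4.21%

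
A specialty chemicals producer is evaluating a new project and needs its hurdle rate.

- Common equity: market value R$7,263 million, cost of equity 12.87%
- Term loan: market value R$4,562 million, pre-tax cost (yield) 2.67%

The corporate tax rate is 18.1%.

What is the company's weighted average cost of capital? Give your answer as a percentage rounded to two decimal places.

8.75%

Total capital V = 7263 + 4562 = 11825.
Equity: weight = 7263/11825 = 0.6142; cost = 12.87%.
Term loan: weight = 4562/11825 = 0.3858; after-tax cost = 2.67% × (1 − 18.1%) = 2.1867%.
WACC = 0.6142 × 12.8700% + 0.3858 × 2.1867% = 8.7485%.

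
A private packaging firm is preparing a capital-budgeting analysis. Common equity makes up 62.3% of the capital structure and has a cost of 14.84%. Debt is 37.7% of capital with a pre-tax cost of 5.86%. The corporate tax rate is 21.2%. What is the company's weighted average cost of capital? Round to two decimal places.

After-tax cost of debt = 5.86% × (1 − 21.2%) = 4.6177%.
WACC = 0.623 × 14.8400% + 0.377 × 4.6177% = 10.9862%.

10.99%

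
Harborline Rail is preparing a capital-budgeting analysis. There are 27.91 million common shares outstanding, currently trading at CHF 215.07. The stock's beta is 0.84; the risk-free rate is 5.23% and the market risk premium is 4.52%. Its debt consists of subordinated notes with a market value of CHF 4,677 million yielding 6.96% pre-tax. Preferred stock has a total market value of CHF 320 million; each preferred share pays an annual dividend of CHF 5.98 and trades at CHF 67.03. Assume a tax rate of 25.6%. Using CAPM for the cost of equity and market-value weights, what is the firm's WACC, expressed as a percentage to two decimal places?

Cost of equity via CAPM: Re = 5.23% + 0.84 × 4.52% = 9.0268%.
Cost of preferred: Rp = 5.98 / 67.03 = 8.9214%.
Market value of equity E = 215.07 × 27.91m = 6002.6037m.
Total capital V = 6002.6037 + 320 + 4677 = 10999.6037.
Equity: weight = 6002.6037/10999.6037 = 0.5457; cost = 9.0268%.
Preferred: weight = 320/10999.6037 = 0.0291; cost = 8.9214%.
Subordinated notes: weight = 4677/10999.6037 = 0.4252; after-tax cost = 6.96% × (1 − 25.6%) = 5.1782%.
WACC = 0.5457 × 9.0268% + 0.0291 × 8.9214% + 0.4252 × 5.1782% = 7.3873%.

7.39%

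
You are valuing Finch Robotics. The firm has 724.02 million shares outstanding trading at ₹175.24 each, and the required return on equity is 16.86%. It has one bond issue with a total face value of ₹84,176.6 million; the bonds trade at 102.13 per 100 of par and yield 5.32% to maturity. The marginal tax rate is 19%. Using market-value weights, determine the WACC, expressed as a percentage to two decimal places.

Market value of equity E = 175.24 × 724.02m = 126877.2648m. Market value of debt D = 84176.6m × 102.13/100 = 85969.56158m.
Total capital V = 126877.2648 + 85969.56158 = 212846.82638.
Equity: weight = 126877.2648/212846.82638 = 0.5961; cost = 16.86%.
Bonds outstanding: weight = 85969.56158/212846.82638 = 0.4039; after-tax cost = 5.32% × (1 − 19%) = 4.3092%.
WACC = 0.5961 × 16.8600% + 0.4039 × 4.3092% = 11.7907%.

11.79%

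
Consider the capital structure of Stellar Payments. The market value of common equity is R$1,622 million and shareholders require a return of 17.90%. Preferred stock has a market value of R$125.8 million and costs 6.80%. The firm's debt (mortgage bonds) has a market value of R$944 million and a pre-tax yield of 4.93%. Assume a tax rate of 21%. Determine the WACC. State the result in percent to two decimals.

Total capital V = 1622 + 125.8 + 944 = 2691.8.
Equity: weight = 1622/2691.8 = 0.6026; cost = 17.9%.
Preferred: weight = 125.8/2691.8 = 0.0467; cost = 6.8%.
Mortgage bonds: weight = 944/2691.8 = 0.3507; after-tax cost = 4.93% × (1 − 21%) = 3.8947%.
WACC = 0.6026 × 17.9000% + 0.0467 × 6.8000% + 0.3507 × 3.8947% = 12.4697%.

12.47%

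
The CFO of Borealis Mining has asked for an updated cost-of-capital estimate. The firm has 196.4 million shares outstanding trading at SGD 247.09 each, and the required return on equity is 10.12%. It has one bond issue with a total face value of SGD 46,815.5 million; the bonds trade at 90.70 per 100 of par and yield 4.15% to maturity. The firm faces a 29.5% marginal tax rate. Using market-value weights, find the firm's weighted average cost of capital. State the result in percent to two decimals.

Market value of equity E = 247.09 × 196.4m = 48528.476m. Market value of debt D = 46815.5m × 90.7/100 = 42461.6585m.
Total capital V = 48528.476 + 42461.6585 = 90990.1345.
Equity: weight = 48528.476/90990.1345 = 0.5333; cost = 10.12%.
Bonds outstanding: weight = 42461.6585/90990.1345 = 0.4667; after-tax cost = 4.15% × (1 − 29.5%) = 2.9258%.
WACC = 0.5333 × 10.1200% + 0.4667 × 2.9258% = 6.7627%.

6.76%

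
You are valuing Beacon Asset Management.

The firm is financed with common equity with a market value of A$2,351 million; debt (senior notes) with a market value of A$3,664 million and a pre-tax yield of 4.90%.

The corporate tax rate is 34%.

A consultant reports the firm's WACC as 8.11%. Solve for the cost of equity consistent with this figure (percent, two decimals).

Total capital V = 2351 + 3664 = 6015.
Equity weight = 2351/6015 = 0.3909.
Senior notes weight = 3664/6015 = 0.6091.
Debt contribution = 0.6091 × 4.9% × (1 − 34%) = 1.9700%.
Required equity contribution = 8.11% − 1.9700% = 6.1400%.
Re = 6.1400% / 0.3909 = 15.7092%.

15.71%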